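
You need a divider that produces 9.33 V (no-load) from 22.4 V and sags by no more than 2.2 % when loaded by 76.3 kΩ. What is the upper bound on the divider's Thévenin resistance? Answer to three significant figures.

Loading drop = R_th/(R_th + R_L) ≤ 0.0220, so R_th ≤ R_L · ε/(1−ε) = 76.3 kΩ × 0.0220/0.9780 = 1.72 kΩ.
(Any R1, R2 with R2/(R1+R2) = 0.417 and R1‖R2 ≤ 1.72 kΩ will meet the spec.)

R_th ≤ 1.72 kΩ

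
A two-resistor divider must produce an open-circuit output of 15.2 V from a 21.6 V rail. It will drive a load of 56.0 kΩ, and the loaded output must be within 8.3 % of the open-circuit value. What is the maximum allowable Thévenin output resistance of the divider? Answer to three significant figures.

R_th ≤ 5.07 kΩ

Loading drop = R_th/(R_th + R_L) ≤ 0.0830, so R_th ≤ R_L · ε/(1−ε) = 56.0 kΩ × 0.0830/0.9170 = 5.07 kΩ.
(Any R1, R2 with R2/(R1+R2) = 0.704 and R1‖R2 ≤ 5.07 kΩ will meet the spec.)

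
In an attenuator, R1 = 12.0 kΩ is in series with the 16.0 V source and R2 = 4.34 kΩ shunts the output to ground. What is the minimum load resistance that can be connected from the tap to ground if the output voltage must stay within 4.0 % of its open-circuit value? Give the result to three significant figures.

Output resistance R_th = R1‖R2 = (12.0 × 4.34)/16.34 = 3.187 kΩ.
The fractional drop is R_th/(R_th + R_L); requiring this ≤ 0.0400 gives R_L ≥ R_th(1/0.0400 − 1) = 3.187 × 24.00 = 76.5 kΩ.

R_L(min) ≈ 76.5 kΩ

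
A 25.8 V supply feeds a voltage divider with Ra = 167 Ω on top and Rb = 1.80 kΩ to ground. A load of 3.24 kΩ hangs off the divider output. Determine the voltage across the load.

The load sits in parallel with Rb: Rb‖R_L = (1800 × 3240) / (1800 + 3240) = 1157 Ω.
V_out = 25.8 × 1157 / (167 + 1157) = 25.8 × 1157/1324 = 22.5 V.

V_out ≈ 22.5 V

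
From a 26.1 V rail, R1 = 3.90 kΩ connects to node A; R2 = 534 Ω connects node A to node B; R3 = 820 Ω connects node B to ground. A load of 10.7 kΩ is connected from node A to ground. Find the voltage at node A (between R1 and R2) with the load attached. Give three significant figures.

Below node A the series string R2+R3 = 1354 Ω sits in parallel with the 10700 Ω load: 1202 Ω.
V_A = 26.1 × 1202/(3900 + 1202) = 6.15 V.

V ≈ 6.15 V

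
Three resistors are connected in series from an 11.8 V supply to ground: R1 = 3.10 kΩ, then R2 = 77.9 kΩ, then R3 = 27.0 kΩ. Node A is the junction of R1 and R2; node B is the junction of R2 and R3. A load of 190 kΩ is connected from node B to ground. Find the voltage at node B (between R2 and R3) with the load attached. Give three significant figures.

At node B, R3 is in parallel with the load: R3‖R_L = 23.64 kΩ.
Below node A the resistance is R2 + (R3‖R_L) = 101.5 kΩ, so V_A = 11.8 × 101.5/104.6 = 11.45 V.
Then V_B = V_A × (R3‖R_L)/(R2 + R3‖R_L) = 11.45 × 23.64/101.5 = 2.67 V.

V ≈ 2.67 V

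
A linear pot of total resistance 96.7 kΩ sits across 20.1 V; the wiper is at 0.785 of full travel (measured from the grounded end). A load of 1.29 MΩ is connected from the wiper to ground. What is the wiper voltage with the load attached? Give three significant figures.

V ≈ 15.6 V

The wiper splits the pot into (1−α)R = 20.79 kΩ above and αR = 75.91 kΩ below.
Lower section ‖ load = 71.69 kΩ.
V_wiper = 20.1 × 71.69/(20.79 + 71.69) = 15.6 V.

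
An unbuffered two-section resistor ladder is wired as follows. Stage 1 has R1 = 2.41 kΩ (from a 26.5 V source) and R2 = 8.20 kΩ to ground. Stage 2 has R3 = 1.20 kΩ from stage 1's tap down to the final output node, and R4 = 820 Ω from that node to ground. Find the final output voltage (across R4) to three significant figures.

V_out ≈ 4.33 V

Stage 2 presents R3+R4 = 2020 Ω as a load on stage 1's tap.
Stage 1's lower leg becomes R2‖(R3+R4) = 1621 Ω, so V_mid = 26.5 × 1621/4031 = 10.66 V.
Stage 2 is itself unloaded: V_out = V_mid × R4/(R3+R4) = 10.66 × 820/2020 = 4.33 V.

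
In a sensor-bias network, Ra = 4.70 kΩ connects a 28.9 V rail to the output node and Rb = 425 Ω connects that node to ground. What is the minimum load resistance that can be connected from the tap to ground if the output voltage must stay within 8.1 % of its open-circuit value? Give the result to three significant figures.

R_L(min) ≈ 4.42 kΩ

Output resistance R_th = Ra‖Rb = (4700 × 425)/5125 = 389.8 Ω.
The fractional drop is R_th/(R_th + R_L); requiring this ≤ 0.0810 gives R_L ≥ R_th(1/0.0810 − 1) = 389.8 × 11.35 = 4.42 kΩ.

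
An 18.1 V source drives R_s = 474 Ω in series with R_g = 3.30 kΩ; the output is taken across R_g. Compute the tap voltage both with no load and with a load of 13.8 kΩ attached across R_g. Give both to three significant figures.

Open-circuit: V = 18.1 × 3300/(474 + 3300) = 15.8 V.
With the load, R_g becomes R_g‖R_L = 2663 Ω, so V = 18.1 × 2663/3137 = 15.4 V.

Unloaded: 15.8 V; loaded: 15.4 V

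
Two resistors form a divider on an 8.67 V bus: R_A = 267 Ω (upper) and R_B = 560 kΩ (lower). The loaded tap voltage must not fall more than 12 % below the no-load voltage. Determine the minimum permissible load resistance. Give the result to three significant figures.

R_L(min) ≈ 1.96 kΩ

Output resistance R_th = R_A‖R_B = (267 × 560000)/560300 = 266.9 Ω.
The fractional drop is R_th/(R_th + R_L); requiring this ≤ 0.120 gives R_L ≥ R_th(1/0.120 − 1) = 266.9 × 7.333 = 1.96 kΩ.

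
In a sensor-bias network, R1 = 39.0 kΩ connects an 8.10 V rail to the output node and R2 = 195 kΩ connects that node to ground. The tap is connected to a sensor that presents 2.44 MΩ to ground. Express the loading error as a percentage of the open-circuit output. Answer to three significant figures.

1.31 %

The divider's output (Thévenin) resistance is R1‖R2 = 32.50 kΩ.
Fractional drop under load = R_th/(R_th + R_L) = 32.50 / (32.50 + 2440) = 0.01314.
So the output falls by 1.31 %.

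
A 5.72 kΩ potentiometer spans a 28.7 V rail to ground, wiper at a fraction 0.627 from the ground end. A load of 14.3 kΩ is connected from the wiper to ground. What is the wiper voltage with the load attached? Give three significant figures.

V ≈ 16.5 V

The wiper splits the pot into (1−α)R = 2.134 kΩ above and αR = 3.586 kΩ below.
Lower section ‖ load = 2.867 kΩ.
V_wiper = 28.7 × 2.867/(2.134 + 2.867) = 16.5 V.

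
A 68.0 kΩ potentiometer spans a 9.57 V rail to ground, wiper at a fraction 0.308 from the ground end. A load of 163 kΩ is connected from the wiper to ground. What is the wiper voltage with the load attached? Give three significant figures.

The wiper splits the pot into (1−α)R = 47.06 kΩ above and αR = 20.94 kΩ below.
Lower section ‖ load = 18.56 kΩ.
V_wiper = 9.57 × 18.56/(47.06 + 18.56) = 2.71 V.

V ≈ 2.71 V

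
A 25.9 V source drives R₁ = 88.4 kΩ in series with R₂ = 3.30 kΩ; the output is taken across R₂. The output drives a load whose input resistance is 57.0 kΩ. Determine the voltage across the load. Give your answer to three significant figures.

V_out ≈ 0.883 V

The load sits in parallel with R₂: R₂‖R_L = (3.30 × 57.0) / (3.30 + 57.0) = 3.119 kΩ.
V_out = 25.9 × 3.119 / (88.4 + 3.119) = 25.9 × 3.119/91.52 = 0.883 V.
(Unloaded it would have been 0.932 V.)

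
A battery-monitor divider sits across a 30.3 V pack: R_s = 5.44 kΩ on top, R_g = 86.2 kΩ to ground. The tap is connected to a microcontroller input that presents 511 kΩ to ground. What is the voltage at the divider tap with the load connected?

V_out ≈ 28.2 V

The load sits in parallel with R_g: R_g‖R_L = (86.2 × 511) / (86.2 + 511) = 73.76 kΩ.
V_out = 30.3 × 73.76 / (5.44 + 73.76) = 30.3 × 73.76/79.20 = 28.2 V.
(Unloaded it would have been 28.5 V.)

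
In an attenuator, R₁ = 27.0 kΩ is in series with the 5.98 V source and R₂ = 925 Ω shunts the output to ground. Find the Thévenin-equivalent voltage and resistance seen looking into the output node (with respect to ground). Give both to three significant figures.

V_th is the open-circuit tap voltage: 5.98 × 925/(27000 + 925) = 0.198 V.
With the supply zeroed, R₁ and R₂ appear in parallel from the tap: R_th = R₁‖R₂ = (27000 × 925)/27920 = 894 Ω.

V_th = 0.198 V, R_th = 894 Ω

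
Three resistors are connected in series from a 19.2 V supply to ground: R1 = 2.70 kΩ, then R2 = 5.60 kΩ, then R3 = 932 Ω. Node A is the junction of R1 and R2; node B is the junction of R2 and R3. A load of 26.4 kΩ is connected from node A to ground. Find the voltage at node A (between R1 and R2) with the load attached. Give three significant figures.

V ≈ 12.7 V

Below node A the series string R2+R3 = 6532 Ω sits in parallel with the 26400 Ω load: 5236 Ω.
V_A = 19.2 × 5236/(2700 + 5236) = 12.7 V.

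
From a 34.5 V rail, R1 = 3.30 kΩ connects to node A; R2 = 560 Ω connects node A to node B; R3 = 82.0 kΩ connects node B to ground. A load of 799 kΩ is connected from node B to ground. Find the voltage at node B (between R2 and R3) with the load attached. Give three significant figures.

At node B, R3 is in parallel with the load: R3‖R_L = 74370 Ω.
Below node A the resistance is R2 + (R3‖R_L) = 74930 Ω, so V_A = 34.5 × 74930/78230 = 33.04 V.
Then V_B = V_A × (R3‖R_L)/(R2 + R3‖R_L) = 33.04 × 74370/74930 = 32.8 V.

V ≈ 32.8 V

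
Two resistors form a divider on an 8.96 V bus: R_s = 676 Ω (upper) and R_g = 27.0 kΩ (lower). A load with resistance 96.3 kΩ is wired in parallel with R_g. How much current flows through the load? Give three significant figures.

R_g‖R_L = 21090 Ω; V_out = 8.96 × 21090/21760 = 8.682 V.
I_L = V_out / R_L = 8.682 / 96.3 kΩ = 0.0902 mA.

I_L ≈ 0.0902 mA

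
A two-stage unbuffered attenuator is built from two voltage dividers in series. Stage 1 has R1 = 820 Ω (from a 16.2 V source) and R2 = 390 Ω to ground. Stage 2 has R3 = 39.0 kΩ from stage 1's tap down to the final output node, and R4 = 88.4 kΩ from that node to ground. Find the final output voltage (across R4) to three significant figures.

Stage 2 presents R3+R4 = 127400 Ω as a load on stage 1's tap.
Stage 1's lower leg becomes R2‖(R3+R4) = 388.8 Ω, so V_mid = 16.2 × 388.8/1209 = 5.211 V.
Stage 2 is itself unloaded: V_out = V_mid × R4/(R3+R4) = 5.211 × 88400/127400 = 3.62 V.

V_out ≈ 3.62 V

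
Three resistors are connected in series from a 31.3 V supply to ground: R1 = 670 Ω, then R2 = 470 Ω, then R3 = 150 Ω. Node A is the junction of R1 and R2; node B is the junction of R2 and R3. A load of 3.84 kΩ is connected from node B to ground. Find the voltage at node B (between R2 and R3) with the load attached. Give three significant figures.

At node B, R3 is in parallel with the load: R3‖R_L = 144.4 Ω.
Below node A the resistance is R2 + (R3‖R_L) = 614.4 Ω, so V_A = 31.3 × 614.4/1284 = 14.97 V.
Then V_B = V_A × (R3‖R_L)/(R2 + R3‖R_L) = 14.97 × 144.4/614.4 = 3.52 V.

V ≈ 3.52 V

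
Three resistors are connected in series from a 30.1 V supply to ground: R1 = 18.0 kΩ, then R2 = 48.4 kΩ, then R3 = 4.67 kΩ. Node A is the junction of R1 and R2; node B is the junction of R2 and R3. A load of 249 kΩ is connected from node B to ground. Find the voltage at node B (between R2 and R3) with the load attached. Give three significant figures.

At node B, R3 is in parallel with the load: R3‖R_L = 4.584 kΩ.
Below node A the resistance is R2 + (R3‖R_L) = 52.98 kΩ, so V_A = 30.1 × 52.98/70.98 = 22.47 V.
Then V_B = V_A × (R3‖R_L)/(R2 + R3‖R_L) = 22.47 × 4.584/52.98 = 1.94 V.

V ≈ 1.94 V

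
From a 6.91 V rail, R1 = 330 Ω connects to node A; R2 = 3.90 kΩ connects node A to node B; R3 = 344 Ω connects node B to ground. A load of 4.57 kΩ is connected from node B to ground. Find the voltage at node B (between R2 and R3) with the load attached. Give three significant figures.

At node B, R3 is in parallel with the load: R3‖R_L = 319.9 Ω.
Below node A the resistance is R2 + (R3‖R_L) = 4220 Ω, so V_A = 6.91 × 4220/4550 = 6.409 V.
Then V_B = V_A × (R3‖R_L)/(R2 + R3‖R_L) = 6.409 × 319.9/4220 = 0.486 V.

V ≈ 0.486 V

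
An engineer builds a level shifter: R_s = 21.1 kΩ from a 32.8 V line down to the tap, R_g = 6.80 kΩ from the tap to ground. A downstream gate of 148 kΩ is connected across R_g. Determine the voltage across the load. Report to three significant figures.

The load sits in parallel with R_g: R_g‖R_L = (6.80 × 148) / (6.80 + 148) = 6.501 kΩ.
V_out = 32.8 × 6.501 / (21.1 + 6.501) = 32.8 × 6.501/27.60 = 7.73 V.

V_out ≈ 7.73 V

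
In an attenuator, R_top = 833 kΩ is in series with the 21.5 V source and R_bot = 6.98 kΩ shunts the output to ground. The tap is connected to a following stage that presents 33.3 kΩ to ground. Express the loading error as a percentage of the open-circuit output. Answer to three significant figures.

Unloaded V = 21.5 × 6.98/840.0 = 0.1787 V.
Loaded: R_bot‖R_L = 5.770 kΩ, giving V = 21.5 × 5.770/838.8 = 0.1479 V.
Drop = (0.1787 − 0.1479) / 0.1787 = 17.2 %.

17.2 %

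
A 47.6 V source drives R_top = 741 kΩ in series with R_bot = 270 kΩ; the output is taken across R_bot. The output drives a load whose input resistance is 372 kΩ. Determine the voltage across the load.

The load sits in parallel with R_bot: R_bot‖R_L = (270 × 372) / (270 + 372) = 156.4 kΩ.
V_out = 47.6 × 156.4 / (741 + 156.4) = 47.6 × 156.4/897.4 = 8.30 V.

V_out ≈ 8.30 V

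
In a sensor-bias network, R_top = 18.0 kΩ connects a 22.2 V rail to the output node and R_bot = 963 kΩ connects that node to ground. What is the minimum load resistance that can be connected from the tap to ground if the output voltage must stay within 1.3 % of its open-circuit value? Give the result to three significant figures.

R_L(min) ≈ 1.34 MΩ

Output resistance R_th = R_top‖R_bot = (18.0 × 963)/981.0 = 17.67 kΩ.
The fractional drop is R_th/(R_th + R_L); requiring this ≤ 0.0130 gives R_L ≥ R_th(1/0.0130 − 1) = 17.67 × 75.92 = 1.34 MΩ.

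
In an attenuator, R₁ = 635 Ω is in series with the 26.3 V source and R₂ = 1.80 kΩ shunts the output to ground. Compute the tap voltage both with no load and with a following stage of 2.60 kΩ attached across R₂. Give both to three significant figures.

Open-circuit: V = 26.3 × 1800/(635 + 1800) = 19.4 V.
With the load, R₂ becomes R₂‖R_L = 1064 Ω, so V = 26.3 × 1064/1699 = 16.5 V.

Unloaded: 19.4 V; loaded: 16.5 V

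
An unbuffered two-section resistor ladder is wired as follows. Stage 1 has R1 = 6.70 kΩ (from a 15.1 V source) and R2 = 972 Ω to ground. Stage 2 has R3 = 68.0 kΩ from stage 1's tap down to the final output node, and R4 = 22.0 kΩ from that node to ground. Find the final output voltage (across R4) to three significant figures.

V_out ≈ 0.463 V

Stage 2 presents R3+R4 = 90000 Ω as a load on stage 1's tap.
Stage 1's lower leg becomes R2‖(R3+R4) = 961.6 Ω, so V_mid = 15.1 × 961.6/7662 = 1.895 V.
Stage 2 is itself unloaded: V_out = V_mid × R4/(R3+R4) = 1.895 × 22000/90000 = 0.463 V.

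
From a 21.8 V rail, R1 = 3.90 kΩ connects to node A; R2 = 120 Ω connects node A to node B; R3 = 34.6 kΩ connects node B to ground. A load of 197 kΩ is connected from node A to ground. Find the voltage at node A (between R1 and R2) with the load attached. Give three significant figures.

Below node A the series string R2+R3 = 34720 Ω sits in parallel with the 197000 Ω load: 29520 Ω.
V_A = 21.8 × 29520/(3900 + 29520) = 19.3 V.

V ≈ 19.3 V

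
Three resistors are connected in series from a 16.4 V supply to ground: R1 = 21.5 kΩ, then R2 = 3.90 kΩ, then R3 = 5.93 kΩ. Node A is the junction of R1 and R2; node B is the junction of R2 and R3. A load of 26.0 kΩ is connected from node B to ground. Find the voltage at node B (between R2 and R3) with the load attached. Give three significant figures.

At node B, R3 is in parallel with the load: R3‖R_L = 4.829 kΩ.
Below node A the resistance is R2 + (R3‖R_L) = 8.729 kΩ, so V_A = 16.4 × 8.729/30.23 = 4.736 V.
Then V_B = V_A × (R3‖R_L)/(R2 + R3‖R_L) = 4.736 × 4.829/8.729 = 2.62 V.

V ≈ 2.62 V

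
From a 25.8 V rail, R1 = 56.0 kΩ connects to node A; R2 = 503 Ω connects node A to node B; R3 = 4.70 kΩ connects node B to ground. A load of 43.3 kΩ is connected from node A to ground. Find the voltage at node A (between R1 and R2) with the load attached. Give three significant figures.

V ≈ 1.98 V

Below node A the series string R2+R3 = 5203 Ω sits in parallel with the 43300 Ω load: 4645 Ω.
V_A = 25.8 × 4645/(56000 + 4645) = 1.98 V.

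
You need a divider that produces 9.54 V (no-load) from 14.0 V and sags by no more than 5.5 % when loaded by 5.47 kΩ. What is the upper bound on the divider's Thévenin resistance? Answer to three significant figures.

R_th ≤ 318 Ω

Loading drop = R_th/(R_th + R_L) ≤ 0.0550, so R_th ≤ R_L · ε/(1−ε) = 5.47 kΩ × 0.0550/0.9450 = 318 Ω.
(Any R1, R2 with R2/(R1+R2) = 0.681 and R1‖R2 ≤ 318 Ω will meet the spec.)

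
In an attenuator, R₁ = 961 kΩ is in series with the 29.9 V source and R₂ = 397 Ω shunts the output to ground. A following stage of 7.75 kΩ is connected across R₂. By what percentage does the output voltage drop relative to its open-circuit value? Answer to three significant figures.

The divider's output (Thévenin) resistance is R₁‖R₂ = 396.8 Ω.
Fractional drop under load = R_th/(R_th + R_L) = 396.8 / (396.8 + 7750) = 0.04871.
So the output falls by 4.87 %.

4.87 %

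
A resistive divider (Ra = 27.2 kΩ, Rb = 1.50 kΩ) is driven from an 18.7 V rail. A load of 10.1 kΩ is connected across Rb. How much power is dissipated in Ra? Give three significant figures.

P ≈ 11.7 mW

Total resistance from the source is Ra + (Rb‖R_L) = 28.51 kΩ, so I = 18.7/28.51 kΩ = 0.6560 mA.
P = I²·Ra = (0.6560 mA)² × 27.2 kΩ = 11.7 mW.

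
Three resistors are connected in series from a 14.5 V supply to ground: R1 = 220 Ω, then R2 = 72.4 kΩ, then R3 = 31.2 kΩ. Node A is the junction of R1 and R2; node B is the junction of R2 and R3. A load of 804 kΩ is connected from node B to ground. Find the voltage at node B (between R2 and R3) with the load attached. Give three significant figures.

V ≈ 4.24 V

At node B, R3 is in parallel with the load: R3‖R_L = 30030 Ω.
Below node A the resistance is R2 + (R3‖R_L) = 102400 Ω, so V_A = 14.5 × 102400/102700 = 14.47 V.
Then V_B = V_A × (R3‖R_L)/(R2 + R3‖R_L) = 14.47 × 30030/102400 = 4.24 V.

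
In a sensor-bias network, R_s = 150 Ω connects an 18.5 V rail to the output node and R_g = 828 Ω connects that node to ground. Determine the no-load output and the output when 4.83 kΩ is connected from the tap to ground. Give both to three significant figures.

Unloaded: 15.7 V; loaded: 15.3 V

Open-circuit: V = 18.5 × 828/(150 + 828) = 15.7 V.
With the load, R_g becomes R_g‖R_L = 706.8 Ω, so V = 18.5 × 706.8/856.8 = 15.3 V.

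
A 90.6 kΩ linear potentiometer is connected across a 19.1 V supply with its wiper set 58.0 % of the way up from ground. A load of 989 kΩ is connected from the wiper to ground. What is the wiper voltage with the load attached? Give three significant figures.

V ≈ 10.8 V

The wiper splits the pot into (1−α)R = 38.05 kΩ above and αR = 52.55 kΩ below.
Lower section ‖ load = 49.90 kΩ.
V_wiper = 19.1 × 49.90/(38.05 + 49.90) = 10.8 V.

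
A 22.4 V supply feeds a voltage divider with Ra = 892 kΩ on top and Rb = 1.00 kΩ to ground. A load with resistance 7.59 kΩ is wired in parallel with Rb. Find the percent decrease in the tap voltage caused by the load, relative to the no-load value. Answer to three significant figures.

The divider's output (Thévenin) resistance is Ra‖Rb = 0.9989 kΩ.
Fractional drop under load = R_th/(R_th + R_L) = 0.9989 / (0.9989 + 7.59) = 0.1163.
So the output falls by 11.6 %.

11.6 %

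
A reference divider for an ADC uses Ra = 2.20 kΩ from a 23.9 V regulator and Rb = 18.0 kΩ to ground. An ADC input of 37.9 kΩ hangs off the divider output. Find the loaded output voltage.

The load sits in parallel with Rb: Rb‖R_L = (18.0 × 37.9) / (18.0 + 37.9) = 12.20 kΩ.
V_out = 23.9 × 12.20 / (2.20 + 12.20) = 23.9 × 12.20/14.40 = 20.2 V.

V_out ≈ 20.2 V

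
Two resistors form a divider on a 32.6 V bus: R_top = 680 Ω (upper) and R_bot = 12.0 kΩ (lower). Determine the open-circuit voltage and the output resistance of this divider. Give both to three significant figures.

V_th = 30.9 V, R_th = 644 Ω

V_th is the open-circuit tap voltage: 32.6 × 12000/(680 + 12000) = 30.9 V.
With the supply zeroed, R_top and R_bot appear in parallel from the tap: R_th = R_top‖R_bot = (680 × 12000)/12680 = 644 Ω.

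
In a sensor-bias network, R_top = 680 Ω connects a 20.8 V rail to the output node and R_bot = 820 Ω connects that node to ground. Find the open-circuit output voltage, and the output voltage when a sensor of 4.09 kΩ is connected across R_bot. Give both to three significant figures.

Open-circuit: V = 20.8 × 820/(680 + 820) = 11.4 V.
With the load, R_bot becomes R_bot‖R_L = 683.1 Ω, so V = 20.8 × 683.1/1363 = 10.4 V.

Unloaded: 11.4 V; loaded: 10.4 V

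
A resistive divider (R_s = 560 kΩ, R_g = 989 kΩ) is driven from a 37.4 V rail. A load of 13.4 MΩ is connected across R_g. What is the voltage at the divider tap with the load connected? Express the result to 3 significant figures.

The load sits in parallel with R_g: R_g‖R_L = (989 × 13400) / (989 + 13400) = 921.0 kΩ.
V_out = 37.4 × 921.0 / (560 + 921.0) = 37.4 × 921.0/1481 = 23.3 V.

V_out ≈ 23.3 V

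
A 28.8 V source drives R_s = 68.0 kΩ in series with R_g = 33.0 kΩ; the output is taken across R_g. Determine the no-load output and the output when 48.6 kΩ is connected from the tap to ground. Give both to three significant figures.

Unloaded: 9.41 V; loaded: 6.46 V

Open-circuit: V = 28.8 × 33.0/(68.0 + 33.0) = 9.41 V.
With the load, R_g becomes R_g‖R_L = 19.65 kΩ, so V = 28.8 × 19.65/87.65 = 6.46 V.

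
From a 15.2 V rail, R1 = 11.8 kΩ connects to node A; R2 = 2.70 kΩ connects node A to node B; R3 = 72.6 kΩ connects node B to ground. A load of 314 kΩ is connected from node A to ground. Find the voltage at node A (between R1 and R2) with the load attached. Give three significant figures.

Below node A the series string R2+R3 = 75.30 kΩ sits in parallel with the 314 kΩ load: 60.74 kΩ.
V_A = 15.2 × 60.74/(11.8 + 60.74) = 12.7 V.

V ≈ 12.7 V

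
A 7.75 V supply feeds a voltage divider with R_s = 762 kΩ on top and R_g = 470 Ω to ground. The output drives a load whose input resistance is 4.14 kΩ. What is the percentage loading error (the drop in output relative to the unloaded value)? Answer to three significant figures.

The divider's output (Thévenin) resistance is R_s‖R_g = 469.7 Ω.
Fractional drop under load = R_th/(R_th + R_L) = 469.7 / (469.7 + 4140) = 0.1019.
So the output falls by 10.2 %.

10.2 %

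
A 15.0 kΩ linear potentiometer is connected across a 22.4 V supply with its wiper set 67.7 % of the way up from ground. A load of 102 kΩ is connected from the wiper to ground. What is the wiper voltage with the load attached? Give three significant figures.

V ≈ 14.7 V

The wiper splits the pot into (1−α)R = 4.845 kΩ above and αR = 10.15 kΩ below.
Lower section ‖ load = 9.236 kΩ.
V_wiper = 22.4 × 9.236/(4.845 + 9.236) = 14.7 V.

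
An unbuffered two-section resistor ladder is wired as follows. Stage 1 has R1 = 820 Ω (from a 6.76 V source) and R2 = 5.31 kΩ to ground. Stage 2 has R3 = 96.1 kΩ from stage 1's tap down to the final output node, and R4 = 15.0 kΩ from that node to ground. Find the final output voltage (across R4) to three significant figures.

V_out ≈ 0.786 V

Stage 2 presents R3+R4 = 111100 Ω as a load on stage 1's tap.
Stage 1's lower leg becomes R2‖(R3+R4) = 5068 Ω, so V_mid = 6.76 × 5068/5888 = 5.819 V.
Stage 2 is itself unloaded: V_out = V_mid × R4/(R3+R4) = 5.819 × 15000/111100 = 0.786 V.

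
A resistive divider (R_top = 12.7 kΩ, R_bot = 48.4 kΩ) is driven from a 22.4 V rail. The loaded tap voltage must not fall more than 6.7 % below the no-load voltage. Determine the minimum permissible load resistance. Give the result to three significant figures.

R_L(min) ≈ 140 kΩ

Output resistance R_th = R_top‖R_bot = (12.7 × 48.4)/61.10 = 10.06 kΩ.
The fractional drop is R_th/(R_th + R_L); requiring this ≤ 0.0670 gives R_L ≥ R_th(1/0.0670 − 1) = 10.06 × 13.93 = 140 kΩ.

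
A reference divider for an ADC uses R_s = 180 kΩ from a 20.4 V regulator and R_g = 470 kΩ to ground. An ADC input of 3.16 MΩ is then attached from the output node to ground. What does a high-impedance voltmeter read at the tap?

The load sits in parallel with R_g: R_g‖R_L = (470 × 3160) / (470 + 3160) = 409.1 kΩ.
V_out = 20.4 × 409.1 / (180 + 409.1) = 20.4 × 409.1/589.1 = 14.2 V.

V_out ≈ 14.2 V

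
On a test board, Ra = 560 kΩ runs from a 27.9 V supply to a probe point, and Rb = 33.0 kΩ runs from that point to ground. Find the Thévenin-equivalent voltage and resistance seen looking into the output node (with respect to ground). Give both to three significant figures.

V_th = 1.55 V, R_th = 31.2 kΩ

V_th is the open-circuit tap voltage: 27.9 × 33.0/(560 + 33.0) = 1.55 V.
With the supply zeroed, Ra and Rb appear in parallel from the tap: R_th = Ra‖Rb = (560 × 33.0)/593.0 = 31.2 kΩ.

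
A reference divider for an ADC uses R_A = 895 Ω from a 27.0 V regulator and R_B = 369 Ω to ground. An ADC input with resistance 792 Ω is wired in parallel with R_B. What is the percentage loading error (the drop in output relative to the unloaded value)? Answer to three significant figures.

Unloaded V = 27.0 × 369/1264 = 7.882 V.
Loaded: R_B‖R_L = 251.7 Ω, giving V = 27.0 × 251.7/1147 = 5.927 V.
Drop = (7.882 − 5.927) / 7.882 = 24.8 %.

24.8 %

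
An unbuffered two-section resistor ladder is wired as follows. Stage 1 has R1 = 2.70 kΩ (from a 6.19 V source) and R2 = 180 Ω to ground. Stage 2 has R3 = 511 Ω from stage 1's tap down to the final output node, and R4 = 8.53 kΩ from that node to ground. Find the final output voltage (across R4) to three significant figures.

Stage 2 presents R3+R4 = 9041 Ω as a load on stage 1's tap.
Stage 1's lower leg becomes R2‖(R3+R4) = 176.5 Ω, so V_mid = 6.19 × 176.5/2876 = 0.3798 V.
Stage 2 is itself unloaded: V_out = V_mid × R4/(R3+R4) = 0.3798 × 8530/9041 = 0.358 V.

V_out ≈ 0.358 V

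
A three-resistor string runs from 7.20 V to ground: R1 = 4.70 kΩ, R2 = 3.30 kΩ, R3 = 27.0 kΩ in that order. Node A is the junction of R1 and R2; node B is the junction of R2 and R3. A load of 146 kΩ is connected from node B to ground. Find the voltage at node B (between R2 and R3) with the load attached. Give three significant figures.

At node B, R3 is in parallel with the load: R3‖R_L = 22.79 kΩ.
Below node A the resistance is R2 + (R3‖R_L) = 26.09 kΩ, so V_A = 7.20 × 26.09/30.79 = 6.101 V.
Then V_B = V_A × (R3‖R_L)/(R2 + R3‖R_L) = 6.101 × 22.79/26.09 = 5.33 V.

V ≈ 5.33 V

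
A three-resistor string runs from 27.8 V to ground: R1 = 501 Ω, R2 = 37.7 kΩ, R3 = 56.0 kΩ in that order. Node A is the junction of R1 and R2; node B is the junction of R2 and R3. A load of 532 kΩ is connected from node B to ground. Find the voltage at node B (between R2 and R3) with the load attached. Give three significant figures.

At node B, R3 is in parallel with the load: R3‖R_L = 50670 Ω.
Below node A the resistance is R2 + (R3‖R_L) = 88370 Ω, so V_A = 27.8 × 88370/88870 = 27.64 V.
Then V_B = V_A × (R3‖R_L)/(R2 + R3‖R_L) = 27.64 × 50670/88370 = 15.8 V.

V ≈ 15.8 V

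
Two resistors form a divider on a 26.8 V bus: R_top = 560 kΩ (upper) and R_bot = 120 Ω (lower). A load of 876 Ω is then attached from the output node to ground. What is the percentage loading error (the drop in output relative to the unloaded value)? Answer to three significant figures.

The divider's output (Thévenin) resistance is R_top‖R_bot = 120.0 Ω.
Fractional drop under load = R_th/(R_th + R_L) = 120.0 / (120.0 + 876) = 0.1205.
So the output falls by 12.0 %.

12.0 %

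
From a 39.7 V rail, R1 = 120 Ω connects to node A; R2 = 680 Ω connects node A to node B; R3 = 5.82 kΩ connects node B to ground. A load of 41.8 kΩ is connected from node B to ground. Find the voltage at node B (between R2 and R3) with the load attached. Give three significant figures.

At node B, R3 is in parallel with the load: R3‖R_L = 5109 Ω.
Below node A the resistance is R2 + (R3‖R_L) = 5789 Ω, so V_A = 39.7 × 5789/5909 = 38.89 V.
Then V_B = V_A × (R3‖R_L)/(R2 + R3‖R_L) = 38.89 × 5109/5789 = 34.3 V.

V ≈ 34.3 V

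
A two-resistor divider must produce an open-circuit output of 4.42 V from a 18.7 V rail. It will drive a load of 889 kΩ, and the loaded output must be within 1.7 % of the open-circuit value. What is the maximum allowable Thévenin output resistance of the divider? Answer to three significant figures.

R_th ≤ 15.4 kΩ

Loading drop = R_th/(R_th + R_L) ≤ 0.0170, so R_th ≤ R_L · ε/(1−ε) = 889 kΩ × 0.0170/0.9830 = 15.4 kΩ.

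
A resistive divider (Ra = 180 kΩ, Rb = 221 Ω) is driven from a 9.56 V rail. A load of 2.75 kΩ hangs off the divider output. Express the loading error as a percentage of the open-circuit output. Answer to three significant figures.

The divider's output (Thévenin) resistance is Ra‖Rb = 220.7 Ω.
Fractional drop under load = R_th/(R_th + R_L) = 220.7 / (220.7 + 2750) = 0.07430.
So the output falls by 7.43 %.

7.43 %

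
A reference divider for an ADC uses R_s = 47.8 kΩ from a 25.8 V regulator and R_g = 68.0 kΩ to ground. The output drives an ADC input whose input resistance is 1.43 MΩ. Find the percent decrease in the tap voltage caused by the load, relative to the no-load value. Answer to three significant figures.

1.93 %

The divider's output (Thévenin) resistance is R_s‖R_g = 28.07 kΩ.
Fractional drop under load = R_th/(R_th + R_L) = 28.07 / (28.07 + 1430) = 0.01925.
So the output falls by 1.93 %.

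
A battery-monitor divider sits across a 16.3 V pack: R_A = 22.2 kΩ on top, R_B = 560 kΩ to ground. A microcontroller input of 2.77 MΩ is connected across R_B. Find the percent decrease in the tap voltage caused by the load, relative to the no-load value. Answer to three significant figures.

The divider's output (Thévenin) resistance is R_A‖R_B = 21.35 kΩ.
Fractional drop under load = R_th/(R_th + R_L) = 21.35 / (21.35 + 2770) = 0.007650.
So the output falls by 0.765 %.

0.765 %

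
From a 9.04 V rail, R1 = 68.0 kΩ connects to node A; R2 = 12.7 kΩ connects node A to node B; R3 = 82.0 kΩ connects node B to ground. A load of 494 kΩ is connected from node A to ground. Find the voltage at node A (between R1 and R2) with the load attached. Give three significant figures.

Below node A the series string R2+R3 = 94.70 kΩ sits in parallel with the 494 kΩ load: 79.47 kΩ.
V_A = 9.04 × 79.47/(68.0 + 79.47) = 4.87 V.

V ≈ 4.87 V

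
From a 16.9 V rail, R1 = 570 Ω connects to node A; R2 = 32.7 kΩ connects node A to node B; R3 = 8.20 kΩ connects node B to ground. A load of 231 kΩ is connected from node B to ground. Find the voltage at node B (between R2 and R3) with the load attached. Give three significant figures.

At node B, R3 is in parallel with the load: R3‖R_L = 7919 Ω.
Below node A the resistance is R2 + (R3‖R_L) = 40620 Ω, so V_A = 16.9 × 40620/41190 = 16.67 V.
Then V_B = V_A × (R3‖R_L)/(R2 + R3‖R_L) = 16.67 × 7919/40620 = 3.25 V.

V ≈ 3.25 V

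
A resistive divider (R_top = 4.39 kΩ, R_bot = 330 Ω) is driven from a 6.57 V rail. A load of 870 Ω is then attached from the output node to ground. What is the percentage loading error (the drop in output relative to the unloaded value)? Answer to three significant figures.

The divider's output (Thévenin) resistance is R_top‖R_bot = 306.9 Ω.
Fractional drop under load = R_th/(R_th + R_L) = 306.9 / (306.9 + 870) = 0.2608.
So the output falls by 26.1 %.

26.1 %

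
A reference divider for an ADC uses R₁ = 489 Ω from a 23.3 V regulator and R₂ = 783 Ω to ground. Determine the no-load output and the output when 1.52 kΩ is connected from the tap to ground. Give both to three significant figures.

Open-circuit: V = 23.3 × 783/(489 + 783) = 14.3 V.
With the load, R₂ becomes R₂‖R_L = 516.8 Ω, so V = 23.3 × 516.8/1006 = 12.0 V.

Unloaded: 14.3 V; loaded: 12.0 V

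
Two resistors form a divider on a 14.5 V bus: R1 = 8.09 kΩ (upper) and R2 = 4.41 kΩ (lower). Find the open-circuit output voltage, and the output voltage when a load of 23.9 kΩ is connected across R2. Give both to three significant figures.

Unloaded: 5.12 V; loaded: 4.57 V

Open-circuit: V = 14.5 × 4.41/(8.09 + 4.41) = 5.12 V.
With the load, R2 becomes R2‖R_L = 3.723 kΩ, so V = 14.5 × 3.723/11.81 = 4.57 V.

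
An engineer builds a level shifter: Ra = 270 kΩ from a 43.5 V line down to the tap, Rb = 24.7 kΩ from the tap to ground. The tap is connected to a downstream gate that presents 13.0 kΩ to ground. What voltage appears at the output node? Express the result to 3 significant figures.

V_out ≈ 1.33 V

The load sits in parallel with Rb: Rb‖R_L = (24.7 × 13.0) / (24.7 + 13.0) = 8.517 kΩ.
V_out = 43.5 × 8.517 / (270 + 8.517) = 43.5 × 8.517/278.5 = 1.33 V.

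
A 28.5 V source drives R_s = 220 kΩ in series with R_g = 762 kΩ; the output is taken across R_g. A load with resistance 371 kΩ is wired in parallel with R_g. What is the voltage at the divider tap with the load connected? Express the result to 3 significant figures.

V_out ≈ 15.1 V

The load sits in parallel with R_g: R_g‖R_L = (762 × 371) / (762 + 371) = 249.5 kΩ.
V_out = 28.5 × 249.5 / (220 + 249.5) = 28.5 × 249.5/469.5 = 15.1 V.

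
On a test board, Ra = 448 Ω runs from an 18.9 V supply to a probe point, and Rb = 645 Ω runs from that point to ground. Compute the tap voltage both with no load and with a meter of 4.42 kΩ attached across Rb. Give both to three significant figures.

Open-circuit: V = 18.9 × 645/(448 + 645) = 11.2 V.
With the load, Rb becomes Rb‖R_L = 562.9 Ω, so V = 18.9 × 562.9/1011 = 10.5 V.

Unloaded: 11.2 V; loaded: 10.5 V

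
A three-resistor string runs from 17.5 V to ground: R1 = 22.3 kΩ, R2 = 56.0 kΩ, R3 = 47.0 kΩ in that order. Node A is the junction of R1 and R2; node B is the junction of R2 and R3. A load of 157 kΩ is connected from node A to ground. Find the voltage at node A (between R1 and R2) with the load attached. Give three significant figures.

V ≈ 12.9 V

Below node A the series string R2+R3 = 103.0 kΩ sits in parallel with the 157 kΩ load: 62.20 kΩ.
V_A = 17.5 × 62.20/(22.3 + 62.20) = 12.9 V.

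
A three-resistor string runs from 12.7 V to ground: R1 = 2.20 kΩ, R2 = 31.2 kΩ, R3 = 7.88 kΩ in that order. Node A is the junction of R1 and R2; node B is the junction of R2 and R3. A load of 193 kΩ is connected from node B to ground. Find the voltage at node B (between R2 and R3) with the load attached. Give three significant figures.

V ≈ 2.35 V

At node B, R3 is in parallel with the load: R3‖R_L = 7.571 kΩ.
Below node A the resistance is R2 + (R3‖R_L) = 38.77 kΩ, so V_A = 12.7 × 38.77/40.97 = 12.02 V.
Then V_B = V_A × (R3‖R_L)/(R2 + R3‖R_L) = 12.02 × 7.571/38.77 = 2.35 V.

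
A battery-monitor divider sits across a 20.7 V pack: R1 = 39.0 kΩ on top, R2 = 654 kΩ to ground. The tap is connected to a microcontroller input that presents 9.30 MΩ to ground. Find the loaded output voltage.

The load sits in parallel with R2: R2‖R_L = (654 × 9300) / (654 + 9300) = 611.0 kΩ.
V_out = 20.7 × 611.0 / (39.0 + 611.0) = 20.7 × 611.0/650.0 = 19.5 V.

V_out ≈ 19.5 V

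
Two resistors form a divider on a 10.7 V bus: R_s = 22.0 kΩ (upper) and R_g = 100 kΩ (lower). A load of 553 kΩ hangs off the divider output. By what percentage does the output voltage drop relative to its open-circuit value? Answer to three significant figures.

The divider's output (Thévenin) resistance is R_s‖R_g = 18.03 kΩ.
Fractional drop under load = R_th/(R_th + R_L) = 18.03 / (18.03 + 553) = 0.03158.
So the output falls by 3.16 %.

3.16 %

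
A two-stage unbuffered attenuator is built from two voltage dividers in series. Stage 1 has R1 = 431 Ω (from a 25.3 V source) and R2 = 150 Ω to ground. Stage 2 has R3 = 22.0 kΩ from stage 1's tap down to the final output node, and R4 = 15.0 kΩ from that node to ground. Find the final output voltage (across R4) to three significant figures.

Stage 2 presents R3+R4 = 37000 Ω as a load on stage 1's tap.
Stage 1's lower leg becomes R2‖(R3+R4) = 149.4 Ω, so V_mid = 25.3 × 149.4/580.4 = 6.512 V.
Stage 2 is itself unloaded: V_out = V_mid × R4/(R3+R4) = 6.512 × 15000/37000 = 2.64 V.

V_out ≈ 2.64 V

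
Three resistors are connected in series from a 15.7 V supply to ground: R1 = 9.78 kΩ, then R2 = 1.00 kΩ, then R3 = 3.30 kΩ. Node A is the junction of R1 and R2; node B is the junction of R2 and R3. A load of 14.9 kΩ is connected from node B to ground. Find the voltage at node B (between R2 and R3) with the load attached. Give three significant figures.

At node B, R3 is in parallel with the load: R3‖R_L = 2.702 kΩ.
Below node A the resistance is R2 + (R3‖R_L) = 3.702 kΩ, so V_A = 15.7 × 3.702/13.48 = 4.311 V.
Then V_B = V_A × (R3‖R_L)/(R2 + R3‖R_L) = 4.311 × 2.702/3.702 = 3.15 V.

V ≈ 3.15 V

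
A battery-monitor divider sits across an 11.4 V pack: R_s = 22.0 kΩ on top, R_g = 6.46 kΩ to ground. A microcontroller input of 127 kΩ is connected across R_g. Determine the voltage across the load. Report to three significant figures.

V_out ≈ 2.49 V

The load sits in parallel with R_g: R_g‖R_L = (6.46 × 127) / (6.46 + 127) = 6.147 kΩ.
V_out = 11.4 × 6.147 / (22.0 + 6.147) = 11.4 × 6.147/28.15 = 2.49 V.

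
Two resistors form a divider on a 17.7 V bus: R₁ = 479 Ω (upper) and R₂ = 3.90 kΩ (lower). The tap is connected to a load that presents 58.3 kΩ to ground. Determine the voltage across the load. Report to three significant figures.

V_out ≈ 15.6 V

The load sits in parallel with R₂: R₂‖R_L = (3900 × 58300) / (3900 + 58300) = 3655 Ω.
V_out = 17.7 × 3655 / (479 + 3655) = 17.7 × 3655/4134 = 15.6 V.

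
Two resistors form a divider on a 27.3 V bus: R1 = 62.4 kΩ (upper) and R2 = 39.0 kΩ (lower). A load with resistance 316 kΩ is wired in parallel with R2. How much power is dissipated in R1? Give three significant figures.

Total resistance from the source is R1 + (R2‖R_L) = 97.12 kΩ, so I = 27.3/97.12 kΩ = 0.2811 mA.
P = I²·R1 = (0.2811 mA)² × 62.4 kΩ = 4.93 mW.

P ≈ 4.93 mW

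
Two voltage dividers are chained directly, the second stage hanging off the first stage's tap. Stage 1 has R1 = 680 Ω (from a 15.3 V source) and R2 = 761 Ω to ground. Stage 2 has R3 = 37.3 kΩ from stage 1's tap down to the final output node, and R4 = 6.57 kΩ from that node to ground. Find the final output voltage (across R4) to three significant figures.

V_out ≈ 1.20 V

Stage 2 presents R3+R4 = 43870 Ω as a load on stage 1's tap.
Stage 1's lower leg becomes R2‖(R3+R4) = 748.0 Ω, so V_mid = 15.3 × 748.0/1428 = 8.014 V.
Stage 2 is itself unloaded: V_out = V_mid × R4/(R3+R4) = 8.014 × 6570/43870 = 1.20 V.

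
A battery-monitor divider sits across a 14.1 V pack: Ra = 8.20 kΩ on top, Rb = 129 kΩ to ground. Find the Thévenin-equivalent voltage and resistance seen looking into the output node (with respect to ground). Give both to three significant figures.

V_th is the open-circuit tap voltage: 14.1 × 129/(8.20 + 129) = 13.3 V.
With the supply zeroed, Ra and Rb appear in parallel from the tap: R_th = Ra‖Rb = (8.20 × 129)/137.2 = 7.71 kΩ.

V_th = 13.3 V, R_th = 7.71 kΩ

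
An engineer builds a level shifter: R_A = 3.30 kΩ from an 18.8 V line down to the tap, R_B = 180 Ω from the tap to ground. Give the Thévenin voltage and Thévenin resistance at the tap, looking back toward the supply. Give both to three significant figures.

V_th = 0.972 V, R_th = 171 Ω

V_th is the open-circuit tap voltage: 18.8 × 180/(3300 + 180) = 0.972 V.
With the supply zeroed, R_A and R_B appear in parallel from the tap: R_th = R_A‖R_B = (3300 × 180)/3480 = 171 Ω.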